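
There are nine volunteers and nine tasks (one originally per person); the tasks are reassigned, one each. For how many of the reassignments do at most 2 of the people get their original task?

Sum C(9,i)·!(9-i) for i = 0..2:
  i=0: C(9,0)·!9 = 1·133496 = 133496
  i=1: C(9,1)·!8 = 9·14833 = 133497
  i=2: C(9,2)·!7 = 36·1854 = 66744
Total = 333737.

333737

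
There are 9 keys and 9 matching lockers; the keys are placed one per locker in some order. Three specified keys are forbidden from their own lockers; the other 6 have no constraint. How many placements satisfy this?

256320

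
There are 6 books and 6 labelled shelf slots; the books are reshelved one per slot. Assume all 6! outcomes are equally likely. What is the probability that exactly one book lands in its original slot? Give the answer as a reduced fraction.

Favorable outcomes: C(6,1)·!5 = 6·44 = 264.
Total outcomes: 6! = 720.
Probability = 264/720 = 11/30.

11/30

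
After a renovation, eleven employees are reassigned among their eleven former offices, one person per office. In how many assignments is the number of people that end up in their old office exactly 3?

Choose which 3 of the 11 are fixed: C(11,3) = 165.
The other 8 form a derangement: !8 = 14833.
Total: 165 × 14833 = 2447445.

2447445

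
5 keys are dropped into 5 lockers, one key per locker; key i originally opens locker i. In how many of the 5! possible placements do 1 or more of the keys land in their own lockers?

76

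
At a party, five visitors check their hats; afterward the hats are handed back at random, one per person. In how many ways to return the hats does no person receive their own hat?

!5 is the nearest integer to 5!/e.
5! = 120, and 120/e ≈ 44.15, so !5 = 44.

44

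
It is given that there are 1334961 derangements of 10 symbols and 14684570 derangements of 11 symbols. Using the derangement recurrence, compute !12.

176214841

!12 = (12-1)·(!11 + !10) = 11·(14684570 + 1334961) = 11·16019531 = 176214841.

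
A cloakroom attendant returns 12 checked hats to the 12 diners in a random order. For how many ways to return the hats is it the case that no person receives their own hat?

176214841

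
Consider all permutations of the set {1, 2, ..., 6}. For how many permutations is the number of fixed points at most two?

664

Sum C(6,i)·!(6-i) for i = 0..2:
  i=0: C(6,0)·!6 = 1·265 = 265
  i=1: C(6,1)·!5 = 6·44 = 264
  i=2: C(6,2)·!4 = 15·9 = 135
Total = 664.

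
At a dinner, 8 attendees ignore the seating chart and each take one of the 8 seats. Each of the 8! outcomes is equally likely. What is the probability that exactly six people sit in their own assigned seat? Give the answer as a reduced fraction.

Favorable outcomes: C(8,6)·!2 = 28·1 = 28.
Total outcomes: 8! = 40320.
Probability = 28/40320 = 1/1440.

1/1440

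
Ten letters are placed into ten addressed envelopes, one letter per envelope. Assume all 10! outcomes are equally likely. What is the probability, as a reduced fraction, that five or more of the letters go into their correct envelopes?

Favorable outcomes: Σ_{i≥5} C(10,i)·!(10-i) = 252·44 + 210·9 + 120·2 + 45·1 + 10·0 + 1·1 = 13264.
Total outcomes: 10! = 3628800.
Probability = 13264/3628800 = 829/226800.

829/226800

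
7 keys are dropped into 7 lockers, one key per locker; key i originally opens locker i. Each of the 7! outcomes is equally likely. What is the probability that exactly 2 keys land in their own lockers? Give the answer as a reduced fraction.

Favorable outcomes: C(7,2)·!5 = 21·44 = 924.
Total outcomes: 7! = 5040.
Probability = 924/5040 = 11/60.

11/60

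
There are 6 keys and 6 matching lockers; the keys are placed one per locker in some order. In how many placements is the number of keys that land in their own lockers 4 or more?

16

# with exactly i fixed is C(6,i)·!(6-i); sum over i=4..6:
  i=4: C(6,4)·!2 = 15·1 = 15
  i=5: C(6,5)·!1 = 6·0 = 0
  i=6: C(6,6)·!0 = 1·1 = 1
Total = 16.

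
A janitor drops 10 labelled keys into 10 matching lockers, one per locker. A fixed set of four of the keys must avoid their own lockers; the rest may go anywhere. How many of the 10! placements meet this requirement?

2399760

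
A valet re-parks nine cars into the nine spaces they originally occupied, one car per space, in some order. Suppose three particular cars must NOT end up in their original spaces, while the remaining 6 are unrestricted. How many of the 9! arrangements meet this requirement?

256320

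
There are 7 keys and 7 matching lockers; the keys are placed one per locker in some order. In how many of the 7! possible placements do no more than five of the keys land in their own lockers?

Sum C(7,i)·!(7-i) for i = 0..5:
  i=0: C(7,0)·!7 = 1·1854 = 1854
  i=1: C(7,1)·!6 = 7·265 = 1855
  i=2: C(7,2)·!5 = 21·44 = 924
  i=3: C(7,3)·!4 = 35·9 = 315
  i=4: C(7,4)·!3 = 35·2 = 70
  i=5: C(7,5)·!2 = 21·1 = 21
Total = 5039.

5039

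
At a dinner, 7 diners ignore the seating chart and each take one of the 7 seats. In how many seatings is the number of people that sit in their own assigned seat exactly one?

1855

Pick the single fixed position: C(7,1) = 7 ways.
The other 6 form a derangement: !6 = 265.
Total: 7 × 265 = 1855.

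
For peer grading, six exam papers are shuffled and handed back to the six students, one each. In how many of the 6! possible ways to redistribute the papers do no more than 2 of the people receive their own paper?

Sum C(6,i)·!(6-i) for i = 0..2:
  i=0: C(6,0)·!6 = 1·265 = 265
  i=1: C(6,1)·!5 = 6·44 = 264
  i=2: C(6,2)·!4 = 15·9 = 135
Total = 664.

664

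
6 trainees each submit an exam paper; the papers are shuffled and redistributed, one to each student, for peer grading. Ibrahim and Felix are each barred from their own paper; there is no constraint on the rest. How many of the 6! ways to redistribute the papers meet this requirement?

504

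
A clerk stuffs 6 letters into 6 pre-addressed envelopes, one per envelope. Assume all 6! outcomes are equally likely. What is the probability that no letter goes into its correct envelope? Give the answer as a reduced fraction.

Favorable outcomes: !6 = 265.
Total outcomes: 6! = 720.
Probability = 265/720 = 53/144.

53/144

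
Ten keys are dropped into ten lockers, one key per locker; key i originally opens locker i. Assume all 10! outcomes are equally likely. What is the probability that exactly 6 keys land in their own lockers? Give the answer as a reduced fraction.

Favorable outcomes: C(10,6)·!4 = 210·9 = 1890.
Total outcomes: 10! = 3628800.
Probability = 1890/3628800 = 1/1920.

1/1920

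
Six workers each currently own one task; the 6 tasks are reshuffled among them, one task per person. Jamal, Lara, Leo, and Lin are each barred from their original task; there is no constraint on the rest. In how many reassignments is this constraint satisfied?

362

Let A_j be the event that the j-th constrained one is fixed. By inclusion-exclusion over the 4 events:
Σ_{j=0}^{4} (-1)^j C(4,j)(6-j)!
= C(4,0)·6! - C(4,1)·5! + C(4,2)·4! - C(4,3)·3! + C(4,4)·2!
= 720 - 480 + 144 - 24 + 2
= 362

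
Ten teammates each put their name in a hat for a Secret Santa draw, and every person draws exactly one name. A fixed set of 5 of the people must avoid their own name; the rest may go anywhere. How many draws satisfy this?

2170680

Let A_j be the event that the j-th constrained one is fixed. By inclusion-exclusion over the 5 events:
Σ_{j=0}^{5} (-1)^j C(5,j)(10-j)!
= C(5,0)·10! - C(5,1)·9! + C(5,2)·8! - C(5,3)·7! + C(5,4)·6! - C(5,5)·5!
= 3628800 - 1814400 + 403200 - 50400 + 3600 - 120
= 2170680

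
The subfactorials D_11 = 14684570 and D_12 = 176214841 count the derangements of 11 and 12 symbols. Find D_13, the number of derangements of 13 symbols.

D_13 = (13-1)·(D_12 + D_11) = 12·(176214841 + 14684570) = 12·190899411 = 2290792932.

2290792932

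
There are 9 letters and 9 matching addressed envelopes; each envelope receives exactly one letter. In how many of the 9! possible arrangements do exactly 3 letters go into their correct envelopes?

22260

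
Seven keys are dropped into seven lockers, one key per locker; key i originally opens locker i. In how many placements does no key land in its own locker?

Use !n = (n-1)(!(n-1) + !(n-2)).
!7 = 6·(265 + 44) = 6·309 = 1854

1854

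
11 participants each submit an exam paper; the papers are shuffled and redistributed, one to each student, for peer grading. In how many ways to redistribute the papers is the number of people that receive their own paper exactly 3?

2447445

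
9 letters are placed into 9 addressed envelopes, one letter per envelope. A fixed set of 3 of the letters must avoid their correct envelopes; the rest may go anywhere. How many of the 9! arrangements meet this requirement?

256320

Inclusion-exclusion on the 3 forbidden self-matches:
Σ_{j=0}^{3} (-1)^j C(3,j)(9-j)!
= C(3,0)·9! - C(3,1)·8! + C(3,2)·7! - C(3,3)·6!
= 362880 - 120960 + 15120 - 720
= 256320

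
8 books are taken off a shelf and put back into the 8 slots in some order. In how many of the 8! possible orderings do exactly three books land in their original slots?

Pick the 3 fixed positions: C(8,3) = 56 ways.
The other 5 form a derangement: !5 = 44.
Total: 56 × 44 = 2464.

2464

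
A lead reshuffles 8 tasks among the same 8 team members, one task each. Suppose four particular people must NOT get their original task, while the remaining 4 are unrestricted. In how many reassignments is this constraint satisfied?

Let A_j be the event that the j-th constrained one is fixed. By inclusion-exclusion over the 4 events:
Σ_{j=0}^{4} (-1)^j C(4,j)(8-j)!
= C(4,0)·8! - C(4,1)·7! + C(4,2)·6! - C(4,3)·5! + C(4,4)·4!
= 40320 - 20160 + 4320 - 480 + 24
= 24024

24024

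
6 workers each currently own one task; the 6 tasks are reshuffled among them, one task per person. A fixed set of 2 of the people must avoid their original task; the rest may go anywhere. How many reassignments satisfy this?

504

Let A_j be the event that the j-th constrained one is fixed. By inclusion-exclusion over the 2 events:
Σ_{j=0}^{2} (-1)^j C(2,j)(6-j)!
= C(2,0)·6! - C(2,1)·5! + C(2,2)·4!
= 720 - 240 + 24
= 504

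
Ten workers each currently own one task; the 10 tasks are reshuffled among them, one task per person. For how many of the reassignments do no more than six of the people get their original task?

3628514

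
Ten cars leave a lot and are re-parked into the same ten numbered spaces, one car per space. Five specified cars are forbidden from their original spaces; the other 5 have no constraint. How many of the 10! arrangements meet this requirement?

Inclusion-exclusion on the 5 forbidden self-matches:
Σ_{j=0}^{5} (-1)^j C(5,j)(10-j)!
= C(5,0)·10! - C(5,1)·9! + C(5,2)·8! - C(5,3)·7! + C(5,4)·6! - C(5,5)·5!
= 3628800 - 1814400 + 403200 - 50400 + 3600 - 120
= 2170680

2170680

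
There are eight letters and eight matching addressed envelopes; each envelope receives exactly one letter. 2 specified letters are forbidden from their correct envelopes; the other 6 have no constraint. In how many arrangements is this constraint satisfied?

30960

Let A_j be the event that the j-th constrained one is fixed. By inclusion-exclusion over the 2 events:
Σ_{j=0}^{2} (-1)^j C(2,j)(8-j)!
= C(2,0)·8! - C(2,1)·7! + C(2,2)·6!
= 40320 - 10080 + 720
= 30960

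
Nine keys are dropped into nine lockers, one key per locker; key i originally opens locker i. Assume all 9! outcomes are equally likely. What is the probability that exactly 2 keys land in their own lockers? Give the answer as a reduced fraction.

103/560

Favorable outcomes: C(9,2)·!7 = 36·1854 = 66744.
Total outcomes: 9! = 362880.
Probability = 66744/362880 = 103/560.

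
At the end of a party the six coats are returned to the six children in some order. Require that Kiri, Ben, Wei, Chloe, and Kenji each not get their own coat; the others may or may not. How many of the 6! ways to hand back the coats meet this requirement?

309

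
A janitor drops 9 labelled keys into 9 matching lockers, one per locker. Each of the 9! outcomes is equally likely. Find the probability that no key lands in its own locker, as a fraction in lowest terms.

16687/45360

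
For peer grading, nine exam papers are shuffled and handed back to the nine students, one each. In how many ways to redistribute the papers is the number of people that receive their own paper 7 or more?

37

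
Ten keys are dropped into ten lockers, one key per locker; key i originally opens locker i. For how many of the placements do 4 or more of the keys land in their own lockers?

Sum C(10,i)·!(10-i) for i = 4..10:
  i=4: C(10,4)·!6 = 210·265 = 55650
  i=5: C(10,5)·!5 = 252·44 = 11088
  i=6: C(10,6)·!4 = 210·9 = 1890
  i=7: C(10,7)·!3 = 120·2 = 240
  i=8: C(10,8)·!2 = 45·1 = 45
  i=9: C(10,9)·!1 = 10·0 = 0
  i=10: C(10,10)·!0 = 1·1 = 1
Total = 68914.

68914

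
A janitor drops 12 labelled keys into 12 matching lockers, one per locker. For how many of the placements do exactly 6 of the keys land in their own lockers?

Pick the 6 fixed positions: C(12,6) = 924 ways.
The other 6 form a derangement: !6 = 265.
Total: 924 × 265 = 244860.

244860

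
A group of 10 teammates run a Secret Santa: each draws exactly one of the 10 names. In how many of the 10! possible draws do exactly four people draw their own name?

Choose which 4 of the 10 are fixed: C(10,4) = 210.
The remaining 6 must be deranged: !6 = 265.
Total: 210 × 265 = 55650.

55650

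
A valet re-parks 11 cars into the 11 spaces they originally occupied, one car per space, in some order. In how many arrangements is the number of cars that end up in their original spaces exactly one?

14684571

Choose which one of the 11 is fixed: C(11,1) = 11.
The remaining 10 must be deranged: !10 = 1334961.
Total: 11 × 1334961 = 14684571.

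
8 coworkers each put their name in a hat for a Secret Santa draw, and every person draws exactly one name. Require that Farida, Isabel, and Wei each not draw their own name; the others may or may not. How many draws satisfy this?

Let A_j be the event that the j-th constrained one is fixed. By inclusion-exclusion over the 3 events:
Σ_{j=0}^{3} (-1)^j C(3,j)(8-j)!
= C(3,0)·8! - C(3,1)·7! + C(3,2)·6! - C(3,3)·5!
= 40320 - 15120 + 2160 - 120
= 27240

27240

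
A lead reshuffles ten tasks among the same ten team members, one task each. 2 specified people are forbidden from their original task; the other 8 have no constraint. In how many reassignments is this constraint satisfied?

Let A_j be the event that the j-th constrained one is fixed. By inclusion-exclusion over the 2 events:
Σ_{j=0}^{2} (-1)^j C(2,j)(10-j)!
= C(2,0)·10! - C(2,1)·9! + C(2,2)·8!
= 3628800 - 725760 + 40320
= 2943360

2943360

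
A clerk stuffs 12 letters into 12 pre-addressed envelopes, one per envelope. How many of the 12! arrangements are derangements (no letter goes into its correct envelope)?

Use !n = n·!(n-1) + (-1)^n.
!12 = 12·14684570 + 1 = 176214841

176214841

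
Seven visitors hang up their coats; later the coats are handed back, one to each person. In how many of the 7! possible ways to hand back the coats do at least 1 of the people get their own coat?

3186

# with exactly i fixed is C(7,i)·!(7-i); sum over i=1..7:
  i=1: C(7,1)·!6 = 7·265 = 1855
  i=2: C(7,2)·!5 = 21·44 = 924
  i=3: C(7,3)·!4 = 35·9 = 315
  i=4: C(7,4)·!3 = 35·2 = 70
  i=5: C(7,5)·!2 = 21·1 = 21
  i=6: C(7,6)·!1 = 7·0 = 0
  i=7: C(7,7)·!0 = 1·1 = 1
Total = 3186.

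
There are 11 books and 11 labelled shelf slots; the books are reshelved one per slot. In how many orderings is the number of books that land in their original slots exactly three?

Choose which 3 of the 11 are fixed: C(11,3) = 165.
The remaining 8 must be deranged: !8 = 14833.
Total: 165 × 14833 = 2447445.

2447445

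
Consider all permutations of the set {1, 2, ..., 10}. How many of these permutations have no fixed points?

By inclusion-exclusion, !10 = Σ (-1)^k · 10!/k! for k=0..10
= 10! - 10!/1! + 10!/2! - 10!/3! + 10!/4! - 10!/5! + 10!/6! - 10!/7! + 10!/8! - 10!/9! + 10!/10!
= 3628800 - 3628800 + 1814400 - 604800 + 151200 - 30240 + 5040 - 720 + 90 - 10 + 1
= 1334961

1334961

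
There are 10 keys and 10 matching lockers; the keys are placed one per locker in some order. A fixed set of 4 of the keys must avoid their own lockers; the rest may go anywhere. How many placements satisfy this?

2399760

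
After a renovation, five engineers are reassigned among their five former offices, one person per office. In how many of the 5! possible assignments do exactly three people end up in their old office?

10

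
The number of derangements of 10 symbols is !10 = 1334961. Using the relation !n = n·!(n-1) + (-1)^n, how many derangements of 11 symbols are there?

!11 = 11·1334961 - 1 = 14684570.

14684570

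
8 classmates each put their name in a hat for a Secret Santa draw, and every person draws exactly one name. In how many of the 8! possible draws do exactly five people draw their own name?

Choose which 5 of the 8 are fixed: C(8,5) = 56.
The remaining 3 must be deranged: !3 = 2.
Total: 56 × 2 = 112.

112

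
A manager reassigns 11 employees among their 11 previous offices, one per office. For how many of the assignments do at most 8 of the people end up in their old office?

39916744

# with exactly i fixed is C(11,i)·!(11-i); sum over i=0..8:
  i=0: C(11,0)·!11 = 1·14684570 = 14684570
  i=1: C(11,1)·!10 = 11·1334961 = 14684571
  i=2: C(11,2)·!9 = 55·133496 = 7342280
  i=3: C(11,3)·!8 = 165·14833 = 2447445
  i=4: C(11,4)·!7 = 330·1854 = 611820
  i=5: C(11,5)·!6 = 462·265 = 122430
  i=6: C(11,6)·!5 = 462·44 = 20328
  i=7: C(11,7)·!4 = 330·9 = 2970
  i=8: C(11,8)·!3 = 165·2 = 330
Total = 39916744.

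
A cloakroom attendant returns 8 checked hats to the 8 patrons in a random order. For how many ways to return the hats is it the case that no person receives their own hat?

14833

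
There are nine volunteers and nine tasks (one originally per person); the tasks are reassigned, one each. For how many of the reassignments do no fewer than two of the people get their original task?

95887

# with exactly i fixed is C(9,i)·!(9-i); sum over i=2..9:
  i=2: C(9,2)·!7 = 36·1854 = 66744
  i=3: C(9,3)·!6 = 84·265 = 22260
  i=4: C(9,4)·!5 = 126·44 = 5544
  i=5: C(9,5)·!4 = 126·9 = 1134
  i=6: C(9,6)·!3 = 84·2 = 168
  i=7: C(9,7)·!2 = 36·1 = 36
  i=8: C(9,8)·!1 = 9·0 = 0
  i=9: C(9,9)·!0 = 1·1 = 1
Total = 95887.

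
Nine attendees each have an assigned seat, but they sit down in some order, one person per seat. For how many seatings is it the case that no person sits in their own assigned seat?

133496

The subfactorial !9 = [9!/e] (nearest integer).
9! = 362880, and 362880/e ≈ 133496.09, so !9 = 133496.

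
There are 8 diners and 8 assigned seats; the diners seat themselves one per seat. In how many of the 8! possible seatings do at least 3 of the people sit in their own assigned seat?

3235

Sum C(8,i)·!(8-i) for i = 3..8:
  i=3: C(8,3)·!5 = 56·44 = 2464
  i=4: C(8,4)·!4 = 70·9 = 630
  i=5: C(8,5)·!3 = 56·2 = 112
  i=6: C(8,6)·!2 = 28·1 = 28
  i=7: C(8,7)·!1 = 8·0 = 0
  i=8: C(8,8)·!0 = 1·1 = 1
Total = 3235.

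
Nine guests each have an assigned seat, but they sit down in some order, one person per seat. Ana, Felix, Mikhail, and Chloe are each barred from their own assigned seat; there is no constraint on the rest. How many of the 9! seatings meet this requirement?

229080

Inclusion-exclusion on the 4 forbidden self-matches:
Σ_{j=0}^{4} (-1)^j C(4,j)(9-j)!
= C(4,0)·9! - C(4,1)·8! + C(4,2)·7! - C(4,3)·6! + C(4,4)·5!
= 362880 - 161280 + 30240 - 2880 + 120
= 229080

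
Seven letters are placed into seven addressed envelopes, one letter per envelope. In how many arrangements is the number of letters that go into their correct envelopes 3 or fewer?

4948

# with exactly i fixed is C(7,i)·!(7-i); sum over i=0..3:
  i=0: C(7,0)·!7 = 1·1854 = 1854
  i=1: C(7,1)·!6 = 7·265 = 1855
  i=2: C(7,2)·!5 = 21·44 = 924
  i=3: C(7,3)·!4 = 35·9 = 315
Total = 4948.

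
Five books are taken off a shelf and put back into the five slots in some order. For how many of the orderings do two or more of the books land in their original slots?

# with exactly i fixed is C(5,i)·!(5-i); sum over i=2..5:
  i=2: C(5,2)·!3 = 10·2 = 20
  i=3: C(5,3)·!2 = 10·1 = 10
  i=4: C(5,4)·!1 = 5·0 = 0
  i=5: C(5,5)·!0 = 1·1 = 1
Total = 31.

31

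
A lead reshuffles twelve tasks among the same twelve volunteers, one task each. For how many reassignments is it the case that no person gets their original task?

The number of derangements of 12 is !12 = Σ_{k=0}^{12} (-1)^k·12!/k!
= 12! - 12!/1! + 12!/2! - 12!/3! + 12!/4! - 12!/5! + 12!/6! - 12!/7! + 12!/8! - 12!/9! + 12!/10! - 12!/11! + 12!/12!
= 479001600 - 479001600 + 239500800 - 79833600 + 19958400 - 3991680 + 665280 - 95040 + 11880 - 1320 + 132 - 12 + 1
= 176214841

176214841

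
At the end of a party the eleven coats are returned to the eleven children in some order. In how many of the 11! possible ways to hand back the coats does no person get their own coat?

14684570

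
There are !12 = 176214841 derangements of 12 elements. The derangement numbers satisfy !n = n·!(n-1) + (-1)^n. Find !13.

!13 = 13·176214841 - 1 = 2290792932.

2290792932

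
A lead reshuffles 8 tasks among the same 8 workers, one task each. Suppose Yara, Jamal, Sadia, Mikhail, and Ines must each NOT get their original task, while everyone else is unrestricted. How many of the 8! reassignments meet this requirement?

Inclusion-exclusion on the 5 forbidden self-matches:
Σ_{j=0}^{5} (-1)^j C(5,j)(8-j)!
= C(5,0)·8! - C(5,1)·7! + C(5,2)·6! - C(5,3)·5! + C(5,4)·4! - C(5,5)·3!
= 40320 - 25200 + 7200 - 1200 + 120 - 6
= 21234

21234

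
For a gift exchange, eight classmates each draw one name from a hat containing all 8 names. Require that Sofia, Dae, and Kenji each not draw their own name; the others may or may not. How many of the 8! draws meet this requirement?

Inclusion-exclusion on the 3 forbidden self-matches:
Σ_{j=0}^{3} (-1)^j C(3,j)(8-j)!
= C(3,0)·8! - C(3,1)·7! + C(3,2)·6! - C(3,3)·5!
= 40320 - 15120 + 2160 - 120
= 27240

27240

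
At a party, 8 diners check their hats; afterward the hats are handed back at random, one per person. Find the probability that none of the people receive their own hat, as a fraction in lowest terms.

2119/5760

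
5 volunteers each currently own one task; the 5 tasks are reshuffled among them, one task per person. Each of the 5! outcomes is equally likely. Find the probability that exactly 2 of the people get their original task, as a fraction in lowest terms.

1/6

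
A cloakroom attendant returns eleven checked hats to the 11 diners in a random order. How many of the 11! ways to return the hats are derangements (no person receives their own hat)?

The number of derangements of 11 is !11 = Σ_{k=0}^{11} (-1)^k·11!/k!
= 11! - 11!/1! + 11!/2! - 11!/3! + 11!/4! - 11!/5! + 11!/6! - 11!/7! + 11!/8! - 11!/9! + 11!/10! - 11!/11!
= 39916800 - 39916800 + 19958400 - 6652800 + 1663200 - 332640 + 55440 - 7920 + 990 - 110 + 11 - 1
= 14684570

14684570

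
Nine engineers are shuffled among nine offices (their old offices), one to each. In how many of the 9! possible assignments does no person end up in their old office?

Recurrence: !9 = 8·(!8 + !7).
!9 = 8·(14833 + 1854) = 8·16687 = 133496

133496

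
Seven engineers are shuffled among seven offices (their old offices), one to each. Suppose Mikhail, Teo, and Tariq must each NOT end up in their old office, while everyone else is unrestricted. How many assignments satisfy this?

3216

Let A_j be the event that the j-th constrained one is fixed. By inclusion-exclusion over the 3 events:
Σ_{j=0}^{3} (-1)^j C(3,j)(7-j)!
= C(3,0)·7! - C(3,1)·6! + C(3,2)·5! - C(3,3)·4!
= 5040 - 2160 + 360 - 24
= 3216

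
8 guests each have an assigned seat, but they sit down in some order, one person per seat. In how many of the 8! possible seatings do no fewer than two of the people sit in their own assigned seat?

10655

Sum C(8,i)·!(8-i) for i = 2..8:
  i=2: C(8,2)·!6 = 28·265 = 7420
  i=3: C(8,3)·!5 = 56·44 = 2464
  i=4: C(8,4)·!4 = 70·9 = 630
  i=5: C(8,5)·!3 = 56·2 = 112
  i=6: C(8,6)·!2 = 28·1 = 28
  i=7: C(8,7)·!1 = 8·0 = 0
  i=8: C(8,8)·!0 = 1·1 = 1
Total = 10655.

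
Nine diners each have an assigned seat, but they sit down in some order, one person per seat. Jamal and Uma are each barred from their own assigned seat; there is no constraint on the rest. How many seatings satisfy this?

287280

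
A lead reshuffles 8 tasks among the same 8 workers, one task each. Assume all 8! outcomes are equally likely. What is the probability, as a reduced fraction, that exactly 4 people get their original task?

1/64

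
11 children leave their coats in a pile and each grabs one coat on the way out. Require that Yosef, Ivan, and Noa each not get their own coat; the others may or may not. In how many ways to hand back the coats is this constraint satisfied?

30078720

Let A_j be the event that the j-th constrained one is fixed. By inclusion-exclusion over the 3 events:
Σ_{j=0}^{3} (-1)^j C(3,j)(11-j)!
= C(3,0)·11! - C(3,1)·10! + C(3,2)·9! - C(3,3)·8!
= 39916800 - 10886400 + 1088640 - 40320
= 30078720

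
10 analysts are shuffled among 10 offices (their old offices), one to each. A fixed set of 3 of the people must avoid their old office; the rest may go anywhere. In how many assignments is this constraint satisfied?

Let A_j be the event that the j-th constrained one is fixed. By inclusion-exclusion over the 3 events:
Σ_{j=0}^{3} (-1)^j C(3,j)(10-j)!
= C(3,0)·10! - C(3,1)·9! + C(3,2)·8! - C(3,3)·7!
= 3628800 - 1088640 + 120960 - 5040
= 2656080

2656080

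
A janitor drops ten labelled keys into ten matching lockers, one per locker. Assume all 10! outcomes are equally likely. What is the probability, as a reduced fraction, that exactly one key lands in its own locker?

16687/45360

Favorable outcomes: C(10,1)·!9 = 10·133496 = 1334960.
Total outcomes: 10! = 3628800.
Probability = 1334960/3628800 = 16687/45360.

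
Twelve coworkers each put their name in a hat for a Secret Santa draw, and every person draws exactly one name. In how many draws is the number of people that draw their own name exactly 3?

Choose which 3 of the 12 are fixed: C(12,3) = 220.
The other 9 form a derangement: !9 = 133496.
Total: 220 × 133496 = 29369120.

29369120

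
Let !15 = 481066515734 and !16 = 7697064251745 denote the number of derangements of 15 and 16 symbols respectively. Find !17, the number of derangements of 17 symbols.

130850092279664

!17 = (17-1)·(!16 + !15) = 16·(7697064251745 + 481066515734) = 16·8178130767479 = 130850092279664.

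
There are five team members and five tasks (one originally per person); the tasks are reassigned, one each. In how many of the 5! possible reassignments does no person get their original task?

44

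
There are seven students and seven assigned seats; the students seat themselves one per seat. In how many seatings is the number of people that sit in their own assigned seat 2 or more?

Sum C(7,i)·!(7-i) for i = 2..7:
  i=2: C(7,2)·!5 = 21·44 = 924
  i=3: C(7,3)·!4 = 35·9 = 315
  i=4: C(7,4)·!3 = 35·2 = 70
  i=5: C(7,5)·!2 = 21·1 = 21
  i=6: C(7,6)·!1 = 7·0 = 0
  i=7: C(7,7)·!0 = 1·1 = 1
Total = 1331.

1331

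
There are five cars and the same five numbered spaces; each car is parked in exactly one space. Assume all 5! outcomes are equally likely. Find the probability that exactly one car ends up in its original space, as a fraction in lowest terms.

Favorable outcomes: C(5,1)·!4 = 5·9 = 45.
Total outcomes: 5! = 120.
Probability = 45/120 = 3/8.

3/8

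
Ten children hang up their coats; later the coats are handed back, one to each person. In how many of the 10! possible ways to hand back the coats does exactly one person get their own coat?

Pick the single fixed position: C(10,1) = 10 ways.
The remaining 9 must be deranged: !9 = 133496.
Total: 10 × 133496 = 1334960.

1334960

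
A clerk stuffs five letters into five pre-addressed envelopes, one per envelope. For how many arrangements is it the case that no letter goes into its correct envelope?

Recurrence: !5 = 4·(!4 + !3).
!5 = 4·(9 + 2) = 4·11 = 44

44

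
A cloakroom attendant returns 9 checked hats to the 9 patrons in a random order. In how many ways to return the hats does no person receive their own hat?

Use !n = n·!(n-1) + (-1)^n.
!9 = 9·14833 - 1 = 133496

133496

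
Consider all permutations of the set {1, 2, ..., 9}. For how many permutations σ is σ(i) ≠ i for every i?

133496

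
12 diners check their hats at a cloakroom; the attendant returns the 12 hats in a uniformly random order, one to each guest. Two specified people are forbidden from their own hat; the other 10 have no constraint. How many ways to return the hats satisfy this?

Let A_j be the event that the j-th constrained one is fixed. By inclusion-exclusion over the 2 events:
Σ_{j=0}^{2} (-1)^j C(2,j)(12-j)!
= C(2,0)·12! - C(2,1)·11! + C(2,2)·10!
= 479001600 - 79833600 + 3628800
= 402796800

402796800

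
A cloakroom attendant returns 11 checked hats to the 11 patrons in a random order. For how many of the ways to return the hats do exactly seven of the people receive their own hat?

Pick the 7 fixed positions: C(11,7) = 330 ways.
The other 4 form a derangement: !4 = 9.
Total: 330 × 9 = 2970.

2970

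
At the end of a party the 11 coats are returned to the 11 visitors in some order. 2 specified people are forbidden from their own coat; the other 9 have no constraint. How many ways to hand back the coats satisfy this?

Inclusion-exclusion on the 2 forbidden self-matches:
Σ_{j=0}^{2} (-1)^j C(2,j)(11-j)!
= C(2,0)·11! - C(2,1)·10! + C(2,2)·9!
= 39916800 - 7257600 + 362880
= 33022080

33022080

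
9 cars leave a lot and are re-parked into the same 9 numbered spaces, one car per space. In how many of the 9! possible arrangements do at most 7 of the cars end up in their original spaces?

362879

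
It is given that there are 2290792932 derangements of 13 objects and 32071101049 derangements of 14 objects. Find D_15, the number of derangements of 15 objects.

481066515734

D_15 = (15-1)·(D_14 + D_13) = 14·(32071101049 + 2290792932) = 14·34361893981 = 481066515734.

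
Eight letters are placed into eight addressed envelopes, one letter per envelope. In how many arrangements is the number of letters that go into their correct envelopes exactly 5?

112

Choose which 5 of the 8 are fixed: C(8,5) = 56.
The other 3 form a derangement: !3 = 2.
Total: 56 × 2 = 112.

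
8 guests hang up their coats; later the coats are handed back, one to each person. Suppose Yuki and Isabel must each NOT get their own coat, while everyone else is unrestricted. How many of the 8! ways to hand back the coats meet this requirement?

30960

Let A_j be the event that the j-th constrained one is fixed. By inclusion-exclusion over the 2 events:
Σ_{j=0}^{2} (-1)^j C(2,j)(8-j)!
= C(2,0)·8! - C(2,1)·7! + C(2,2)·6!
= 40320 - 10080 + 720
= 30960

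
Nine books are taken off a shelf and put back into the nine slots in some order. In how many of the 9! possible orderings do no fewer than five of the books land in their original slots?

Sum C(9,i)·!(9-i) for i = 5..9:
  i=5: C(9,5)·!4 = 126·9 = 1134
  i=6: C(9,6)·!3 = 84·2 = 168
  i=7: C(9,7)·!2 = 36·1 = 36
  i=8: C(9,8)·!1 = 9·0 = 0
  i=9: C(9,9)·!0 = 1·1 = 1
Total = 1339.

1339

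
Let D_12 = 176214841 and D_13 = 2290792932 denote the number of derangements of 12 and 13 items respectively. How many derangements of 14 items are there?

32071101049

D_14 = (14-1)·(D_13 + D_12) = 13·(2290792932 + 176214841) = 13·2467007773 = 32071101049.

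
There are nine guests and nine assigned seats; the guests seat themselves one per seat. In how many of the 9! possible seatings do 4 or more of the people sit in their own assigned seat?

6883

# with exactly i fixed is C(9,i)·!(9-i); sum over i=4..9:
  i=4: C(9,4)·!5 = 126·44 = 5544
  i=5: C(9,5)·!4 = 126·9 = 1134
  i=6: C(9,6)·!3 = 84·2 = 168
  i=7: C(9,7)·!2 = 36·1 = 36
  i=8: C(9,8)·!1 = 9·0 = 0
  i=9: C(9,9)·!0 = 1·1 = 1
Total = 6883.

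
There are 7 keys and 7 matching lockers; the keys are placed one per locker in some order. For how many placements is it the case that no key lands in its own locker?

1854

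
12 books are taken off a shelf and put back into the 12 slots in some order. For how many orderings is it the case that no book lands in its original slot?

!12 = 12! · Σ_{k=0}^{12} (-1)^k/k!
= 12! - 12!/1! + 12!/2! - 12!/3! + 12!/4! - 12!/5! + 12!/6! - 12!/7! + 12!/8! - 12!/9! + 12!/10! - 12!/11! + 12!/12!
= 479001600 - 479001600 + 239500800 - 79833600 + 19958400 - 3991680 + 665280 - 95040 + 11880 - 1320 + 132 - 12 + 1
= 176214841

176214841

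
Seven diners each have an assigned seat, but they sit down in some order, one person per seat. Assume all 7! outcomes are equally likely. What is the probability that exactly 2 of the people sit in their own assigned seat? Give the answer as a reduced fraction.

11/60

Favorable outcomes: C(7,2)·!5 = 21·44 = 924.
Total outcomes: 7! = 5040.
Probability = 924/5040 = 11/60.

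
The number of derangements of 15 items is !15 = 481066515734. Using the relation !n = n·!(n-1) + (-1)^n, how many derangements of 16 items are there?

!16 = 16·481066515734 + 1 = 7697064251745.

7697064251745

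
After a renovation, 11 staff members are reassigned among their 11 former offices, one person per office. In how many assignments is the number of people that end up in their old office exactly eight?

330

Pick the 8 fixed positions: C(11,8) = 165 ways.
The remaining 3 must be deranged: !3 = 2.
Total: 165 × 2 = 330.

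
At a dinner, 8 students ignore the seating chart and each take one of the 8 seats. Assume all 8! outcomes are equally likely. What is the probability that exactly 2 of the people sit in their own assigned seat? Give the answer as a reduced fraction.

Favorable outcomes: C(8,2)·!6 = 28·265 = 7420.
Total outcomes: 8! = 40320.
Probability = 7420/40320 = 53/288.

53/288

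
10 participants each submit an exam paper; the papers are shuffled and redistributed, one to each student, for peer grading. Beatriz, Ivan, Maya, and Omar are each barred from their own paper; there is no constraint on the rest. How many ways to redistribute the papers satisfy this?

2399760

Let A_j be the event that the j-th constrained one is fixed. By inclusion-exclusion over the 4 events:
Σ_{j=0}^{4} (-1)^j C(4,j)(10-j)!
= C(4,0)·10! - C(4,1)·9! + C(4,2)·8! - C(4,3)·7! + C(4,4)·6!
= 3628800 - 1451520 + 241920 - 20160 + 720
= 2399760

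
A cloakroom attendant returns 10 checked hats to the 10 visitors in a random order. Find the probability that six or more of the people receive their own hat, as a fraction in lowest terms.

Favorable outcomes: Σ_{i≥6} C(10,i)·!(10-i) = 210·9 + 120·2 + 45·1 + 10·0 + 1·1 = 2176.
Total outcomes: 10! = 3628800.
Probability = 2176/3628800 = 17/28350.

17/28350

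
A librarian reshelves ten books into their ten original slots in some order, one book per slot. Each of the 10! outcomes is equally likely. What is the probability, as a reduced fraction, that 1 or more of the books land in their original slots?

28319/44800

Favorable outcomes: Σ_{i≥1} C(10,i)·!(10-i) = 10·133496 + 45·14833 + 120·1854 + 210·265 + 252·44 + 210·9 + 120·2 + 45·1 + 10·0 + 1·1 = 2293839.
Total outcomes: 10! = 3628800.
Probability = 2293839/3628800 = 28319/44800.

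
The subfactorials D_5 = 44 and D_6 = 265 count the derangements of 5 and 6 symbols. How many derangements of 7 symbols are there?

D_7 = (7-1)·(D_6 + D_5) = 6·(265 + 44) = 6·309 = 1854.

1854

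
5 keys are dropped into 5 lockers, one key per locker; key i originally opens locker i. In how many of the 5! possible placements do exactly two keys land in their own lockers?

Choose which 2 of the 5 are fixed: C(5,2) = 10.
The other 3 form a derangement: !3 = 2.
Total: 10 × 2 = 20.

20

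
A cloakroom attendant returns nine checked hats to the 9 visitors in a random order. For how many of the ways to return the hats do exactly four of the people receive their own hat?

Choose which 4 of the 9 are fixed: C(9,4) = 126.
The remaining 5 must be deranged: !5 = 44.
Total: 126 × 44 = 5544.

5544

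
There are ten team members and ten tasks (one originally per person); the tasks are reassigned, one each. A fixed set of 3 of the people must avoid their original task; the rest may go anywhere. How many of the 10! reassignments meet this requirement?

2656080

Let A_j be the event that the j-th constrained one is fixed. By inclusion-exclusion over the 3 events:
Σ_{j=0}^{3} (-1)^j C(3,j)(10-j)!
= C(3,0)·10! - C(3,1)·9! + C(3,2)·8! - C(3,3)·7!
= 3628800 - 1088640 + 120960 - 5040
= 2656080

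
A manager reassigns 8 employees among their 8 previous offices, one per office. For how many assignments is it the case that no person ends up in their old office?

14833

Recurrence: !8 = 8·!7 + (-1)^8.
!8 = 8·1854 + 1 = 14833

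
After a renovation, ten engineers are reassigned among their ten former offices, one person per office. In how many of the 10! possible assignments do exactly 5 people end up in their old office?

11088

Choose which 5 of the 10 are fixed: C(10,5) = 252.
The other 5 form a derangement: !5 = 44.
Total: 252 × 44 = 11088.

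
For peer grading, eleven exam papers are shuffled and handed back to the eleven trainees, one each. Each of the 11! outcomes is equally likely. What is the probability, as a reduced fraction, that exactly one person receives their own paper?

16481/44800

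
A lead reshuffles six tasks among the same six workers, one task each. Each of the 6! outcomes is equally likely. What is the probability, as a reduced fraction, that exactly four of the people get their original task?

Favorable outcomes: C(6,4)·!2 = 15·1 = 15.
Total outcomes: 6! = 720.
Probability = 15/720 = 1/48.

1/48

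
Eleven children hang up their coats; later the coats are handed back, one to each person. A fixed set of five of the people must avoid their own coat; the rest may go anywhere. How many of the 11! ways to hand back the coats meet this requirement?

25022880

Let A_j be the event that the j-th constrained one is fixed. By inclusion-exclusion over the 5 events:
Σ_{j=0}^{5} (-1)^j C(5,j)(11-j)!
= C(5,0)·11! - C(5,1)·10! + C(5,2)·9! - C(5,3)·8! + C(5,4)·7! - C(5,5)·6!
= 39916800 - 18144000 + 3628800 - 403200 + 25200 - 720
= 25022880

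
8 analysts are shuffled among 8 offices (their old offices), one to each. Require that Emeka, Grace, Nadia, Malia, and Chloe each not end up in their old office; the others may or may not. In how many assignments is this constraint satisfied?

21234

Inclusion-exclusion on the 5 forbidden self-matches:
Σ_{j=0}^{5} (-1)^j C(5,j)(8-j)!
= C(5,0)·8! - C(5,1)·7! + C(5,2)·6! - C(5,3)·5! + C(5,4)·4! - C(5,5)·3!
= 40320 - 25200 + 7200 - 1200 + 120 - 6
= 21234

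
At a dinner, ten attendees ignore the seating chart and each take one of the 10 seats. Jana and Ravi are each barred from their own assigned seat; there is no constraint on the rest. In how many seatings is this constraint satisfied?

2943360

Inclusion-exclusion on the 2 forbidden self-matches:
Σ_{j=0}^{2} (-1)^j C(2,j)(10-j)!
= C(2,0)·10! - C(2,1)·9! + C(2,2)·8!
= 3628800 - 725760 + 40320
= 2943360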